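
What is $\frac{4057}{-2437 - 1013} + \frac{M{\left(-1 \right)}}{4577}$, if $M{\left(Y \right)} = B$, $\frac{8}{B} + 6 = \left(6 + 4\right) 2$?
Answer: $- \frac{245687}{208950} \approx -1.1758$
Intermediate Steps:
$B = \frac{4}{7}$ ($B = \frac{8}{-6 + \left(6 + 4\right) 2} = \frac{8}{-6 + 10 \cdot 2} = \frac{8}{-6 + 20} = \frac{8}{14} = 8 \cdot \frac{1}{14} = \frac{4}{7} \approx 0.57143$)
$M{\left(Y \right)} = \frac{4}{7}$
$\frac{4057}{-2437 - 1013} + \frac{M{\left(-1 \right)}}{4577} = \frac{4057}{-2437 - 1013} + \frac{4}{7 \cdot 4577} = \frac{4057}{-2437 - 1013} + \frac{4}{7} \cdot \frac{1}{4577} = \frac{4057}{-3450} + \frac{4}{32039} = 4057 \left(- \frac{1}{3450}\right) + \frac{4}{32039} = - \frac{4057}{3450} + \frac{4}{32039} = - \frac{245687}{208950}$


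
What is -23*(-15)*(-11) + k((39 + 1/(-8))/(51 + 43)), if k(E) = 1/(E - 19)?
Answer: -53043467/13977 ≈ -3795.1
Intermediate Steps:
k(E) = 1/(-19 + E)
-23*(-15)*(-11) + k((39 + 1/(-8))/(51 + 43)) = -23*(-15)*(-11) + 1/(-19 + (39 + 1/(-8))/(51 + 43)) = 345*(-11) + 1/(-19 + (39 - ⅛)/94) = -3795 + 1/(-19 + (311/8)*(1/94)) = -3795 + 1/(-19 + 311/752) = -3795 + 1/(-13977/752) = -3795 - 752/13977 = -53043467/13977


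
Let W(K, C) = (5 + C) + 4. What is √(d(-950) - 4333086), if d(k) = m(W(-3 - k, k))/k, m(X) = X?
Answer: 7*I*√3192334058/190 ≈ 2081.6*I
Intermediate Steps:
W(K, C) = 9 + C
d(k) = (9 + k)/k
√(d(-950) - 4333086) = √((9 - 950)/(-950) - 4333086) = √(-1/950*(-941) - 4333086) = √(941/950 - 4333086) = √(-4116430759/950) = 7*I*√3192334058/190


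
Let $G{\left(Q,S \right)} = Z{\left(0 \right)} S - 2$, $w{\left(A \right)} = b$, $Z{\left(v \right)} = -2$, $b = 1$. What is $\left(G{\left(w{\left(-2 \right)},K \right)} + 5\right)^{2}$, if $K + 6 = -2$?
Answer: $361$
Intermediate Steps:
$K = -8$ ($K = -6 - 2 = -8$)
$w{\left(A \right)} = 1$
$G{\left(Q,S \right)} = -2 - 2 S$ ($G{\left(Q,S \right)} = - 2 S - 2 = -2 - 2 S$)
$\left(G{\left(w{\left(-2 \right)},K \right)} + 5\right)^{2} = \left(\left(-2 - -16\right) + 5\right)^{2} = \left(\left(-2 + 16\right) + 5\right)^{2} = \left(14 + 5\right)^{2} = 19^{2} = 361$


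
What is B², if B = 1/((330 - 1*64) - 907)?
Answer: 1/410881 ≈ 2.4338e-6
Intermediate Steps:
B = -1/641 (B = 1/((330 - 64) - 907) = 1/(266 - 907) = 1/(-641) = -1/641 ≈ -0.0015601)
B² = (-1/641)² = 1/410881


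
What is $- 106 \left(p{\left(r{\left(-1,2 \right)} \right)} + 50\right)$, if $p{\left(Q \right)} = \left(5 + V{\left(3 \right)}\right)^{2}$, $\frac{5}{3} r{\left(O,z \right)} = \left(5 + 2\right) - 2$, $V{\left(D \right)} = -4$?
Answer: $-5406$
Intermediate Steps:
$r{\left(O,z \right)} = 3$ ($r{\left(O,z \right)} = \frac{3 \left(\left(5 + 2\right) - 2\right)}{5} = \frac{3 \left(7 - 2\right)}{5} = \frac{3}{5} \cdot 5 = 3$)
$p{\left(Q \right)} = 1$ ($p{\left(Q \right)} = \left(5 - 4\right)^{2} = 1^{2} = 1$)
$- 106 \left(p{\left(r{\left(-1,2 \right)} \right)} + 50\right) = - 106 \left(1 + 50\right) = \left(-106\right) 51 = -5406$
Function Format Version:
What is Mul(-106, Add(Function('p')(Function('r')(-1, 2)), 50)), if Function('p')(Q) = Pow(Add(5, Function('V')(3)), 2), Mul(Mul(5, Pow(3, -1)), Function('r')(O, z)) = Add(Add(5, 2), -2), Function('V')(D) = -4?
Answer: -5406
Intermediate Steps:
Function('r')(O, z) = 3 (Function('r')(O, z) = Mul(Rational(3, 5), Add(Add(5, 2), -2)) = Mul(Rational(3, 5), Add(7, -2)) = Mul(Rational(3, 5), 5) = 3)
Function('p')(Q) = 1 (Function('p')(Q) = Pow(Add(5, -4), 2) = Pow(1, 2) = 1)
Mul(-106, Add(Function('p')(Function('r')(-1, 2)), 50)) = Mul(-106, Add(1, 50)) = Mul(-106, 51) = -5406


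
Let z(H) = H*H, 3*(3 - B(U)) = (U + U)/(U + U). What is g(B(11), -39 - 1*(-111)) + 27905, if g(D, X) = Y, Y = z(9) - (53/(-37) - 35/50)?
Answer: 10355609/370 ≈ 27988.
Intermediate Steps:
B(U) = 8/3 (B(U) = 3 - (U + U)/(3*(U + U)) = 3 - 2*U/(3*(2*U)) = 3 - 2*U*1/(2*U)/3 = 3 - ⅓*1 = 3 - ⅓ = 8/3)
z(H) = H²
Y = 30759/370 (Y = 9² - (53/(-37) - 35/50) = 81 - (53*(-1/37) - 35*1/50) = 81 - (-53/37 - 7/10) = 81 - 1*(-789/370) = 81 + 789/370 = 30759/370 ≈ 83.132)
g(D, X) = 30759/370
g(B(11), -39 - 1*(-111)) + 27905 = 30759/370 + 27905 = 10355609/370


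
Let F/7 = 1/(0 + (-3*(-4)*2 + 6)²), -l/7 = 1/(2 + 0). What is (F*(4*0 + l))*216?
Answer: -147/25 ≈ -5.8800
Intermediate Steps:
l = -7/2 (l = -7/(2 + 0) = -7/2 ≈ -3.5000)
F = 7/900 (F = 7/(0 + (-3*(-4)*2 + 6)²) = 7/(0 + (12*2 + 6)²) = 7/(0 + (24 + 6)²) = 7/(0 + 30²) = 7/(0 + 900) = 7/900 ≈ 0.0077778)
(F*(4*0 + l))*216 = (7*(4*0 - 7/2)/900)*216 = (7*(0 - 7/2)/900)*216 = ((7/900)*(-7/2))*216 = -49/1800*216 = -147/25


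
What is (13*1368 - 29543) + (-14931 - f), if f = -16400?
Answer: -10290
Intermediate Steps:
(13*1368 - 29543) + (-14931 - f) = (13*1368 - 29543) + (-14931 - 1*(-16400)) = (17784 - 29543) + (-14931 + 16400) = -11759 + 1469 = -10290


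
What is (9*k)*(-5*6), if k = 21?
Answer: -5670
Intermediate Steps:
(9*k)*(-5*6) = (9*21)*(-5*6) = 189*(-30) = -5670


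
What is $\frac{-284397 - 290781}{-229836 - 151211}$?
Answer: $\frac{575178}{381047} \approx 1.5095$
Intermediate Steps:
$\frac{-284397 - 290781}{-229836 - 151211} = - \frac{575178}{-381047} = \left(-575178\right) \left(- \frac{1}{381047}\right) = \frac{575178}{381047}$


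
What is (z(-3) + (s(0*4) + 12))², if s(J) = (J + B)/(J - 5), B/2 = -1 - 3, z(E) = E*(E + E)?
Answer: 24964/25 ≈ 998.56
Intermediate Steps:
z(E) = 2*E² (z(E) = E*(2*E) = 2*E²)
B = -8 (B = 2*(-1 - 3) = 2*(-4) = -8)
s(J) = (-8 + J)/(-5 + J) (s(J) = (J - 8)/(J - 5) = (-8 + J)/(-5 + J))
(z(-3) + (s(0*4) + 12))² = (2*(-3)² + ((-8 + 0*4)/(-5 + 0*4) + 12))² = (2*9 + ((-8 + 0)/(-5 + 0) + 12))² = (18 + (-8/(-5) + 12))² = (18 + (-⅕*(-8) + 12))² = (18 + (8/5 + 12))² = (18 + 68/5)² = (158/5)² = 24964/25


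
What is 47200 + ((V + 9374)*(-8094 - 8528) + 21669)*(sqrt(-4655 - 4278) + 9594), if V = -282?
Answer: -1449706647470 - 151105555*I*sqrt(8933) ≈ -1.4497e+12 - 1.4282e+10*I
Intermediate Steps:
47200 + ((V + 9374)*(-8094 - 8528) + 21669)*(sqrt(-4655 - 4278) + 9594) = 47200 + ((-282 + 9374)*(-8094 - 8528) + 21669)*(sqrt(-4655 - 4278) + 9594) = 47200 + (9092*(-16622) + 21669)*(sqrt(-8933) + 9594) = 47200 + (-151127224 + 21669)*(I*sqrt(8933) + 9594) = 47200 - 151105555*(9594 + I*sqrt(8933)) = 47200 + (-1449706694670 - 151105555*I*sqrt(8933)) = -1449706647470 - 151105555*I*sqrt(8933)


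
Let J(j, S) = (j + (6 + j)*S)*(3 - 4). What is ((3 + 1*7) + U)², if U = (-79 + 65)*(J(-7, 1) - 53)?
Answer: 409600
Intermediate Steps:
J(j, S) = -j - S*(6 + j) (J(j, S) = (j + S*(6 + j))*(-1) = -j - S*(6 + j))
U = 630 (U = (-79 + 65)*((-1*(-7) - 6*1 - 1*1*(-7)) - 53) = -14*((7 - 6 + 7) - 53) = -14*(8 - 53) = -14*(-45) = 630)
((3 + 1*7) + U)² = ((3 + 1*7) + 630)² = ((3 + 7) + 630)² = (10 + 630)² = 640² = 409600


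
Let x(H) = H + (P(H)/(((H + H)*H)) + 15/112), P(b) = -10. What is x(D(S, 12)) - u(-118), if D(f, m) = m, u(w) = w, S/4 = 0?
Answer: 32785/252 ≈ 130.10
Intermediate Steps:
S = 0 (S = 4*0 = 0)
x(H) = 15/112 + H - 5/H² (x(H) = H + (-10*1/(H*(H + H)) + 15/112) = H + (-10*1/(2*H²) + 15*(1/112)) = H + (-10*1/(2*H²) + 15/112) = H + (-5/H² + 15/112) = H + (15/112 - 5/H²) = 15/112 + H - 5/H²)
x(D(S, 12)) - u(-118) = (15/112 + 12 - 5/12²) - 1*(-118) = (15/112 + 12 - 5*1/144) + 118 = (15/112 + 12 - 5/144) + 118 = 3049/252 + 118 = 32785/252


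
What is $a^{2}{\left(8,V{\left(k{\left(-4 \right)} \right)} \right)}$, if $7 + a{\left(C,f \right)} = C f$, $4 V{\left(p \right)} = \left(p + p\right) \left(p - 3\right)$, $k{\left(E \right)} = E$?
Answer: $11025$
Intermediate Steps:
$V{\left(p \right)} = \frac{p \left(-3 + p\right)}{2}$ ($V{\left(p \right)} = \frac{\left(p + p\right) \left(p - 3\right)}{4} = \frac{2 p \left(p - 3\right)}{4} = \frac{2 p \left(-3 + p\right)}{4} = \frac{p \left(-3 + p\right)}{2}$)
$a{\left(C,f \right)} = -7 + C f$
$a^{2}{\left(8,V{\left(k{\left(-4 \right)} \right)} \right)} = \left(-7 + 8 \cdot \frac{1}{2} \left(-4\right) \left(-3 - 4\right)\right)^{2} = \left(-7 + 8 \cdot \frac{1}{2} \left(-4\right) \left(-7\right)\right)^{2} = \left(-7 + 8 \cdot 14\right)^{2} = \left(-7 + 112\right)^{2} = 105^{2} = 11025$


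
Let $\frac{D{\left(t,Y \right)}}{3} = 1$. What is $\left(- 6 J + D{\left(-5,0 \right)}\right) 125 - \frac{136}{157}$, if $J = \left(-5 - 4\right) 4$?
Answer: $\frac{4297739}{157} \approx 27374.0$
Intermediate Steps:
$D{\left(t,Y \right)} = 3$ ($D{\left(t,Y \right)} = 3 \cdot 1 = 3$)
$J = -36$ ($J = \left(-9\right) 4 = -36$)
$\left(- 6 J + D{\left(-5,0 \right)}\right) 125 - \frac{136}{157} = \left(\left(-6\right) \left(-36\right) + 3\right) 125 - \frac{136}{157} = \left(216 + 3\right) 125 - \frac{136}{157} = 219 \cdot 125 - \frac{136}{157} = 27375 - \frac{136}{157} = \frac{4297739}{157}$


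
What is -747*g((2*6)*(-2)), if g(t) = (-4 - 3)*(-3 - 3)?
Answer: -31374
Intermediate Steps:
g(t) = 42 (g(t) = -7*(-6) = 42)
-747*g((2*6)*(-2)) = -747*42 = -31374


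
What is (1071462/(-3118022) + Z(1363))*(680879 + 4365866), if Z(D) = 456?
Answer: 3585072824207325/1559011 ≈ 2.2996e+9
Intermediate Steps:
(1071462/(-3118022) + Z(1363))*(680879 + 4365866) = (1071462/(-3118022) + 456)*(680879 + 4365866) = (1071462*(-1/3118022) + 456)*5046745 = (-535731/1559011 + 456)*5046745 = (710373285/1559011)*5046745 = 3585072824207325/1559011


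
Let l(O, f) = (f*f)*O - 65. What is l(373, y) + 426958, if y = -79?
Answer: 2754786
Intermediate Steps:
l(O, f) = -65 + O*f² (l(O, f) = f²*O - 65 = O*f² - 65 = -65 + O*f²)
l(373, y) + 426958 = (-65 + 373*(-79)²) + 426958 = (-65 + 373*6241) + 426958 = (-65 + 2327893) + 426958 = 2327828 + 426958 = 2754786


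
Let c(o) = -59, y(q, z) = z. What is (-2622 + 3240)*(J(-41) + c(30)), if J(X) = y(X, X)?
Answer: -61800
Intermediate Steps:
J(X) = X
(-2622 + 3240)*(J(-41) + c(30)) = (-2622 + 3240)*(-41 - 59) = 618*(-100) = -61800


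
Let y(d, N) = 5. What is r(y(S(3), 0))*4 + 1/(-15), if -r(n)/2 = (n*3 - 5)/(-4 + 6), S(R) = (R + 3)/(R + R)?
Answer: -601/15 ≈ -40.067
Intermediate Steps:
S(R) = (3 + R)/(2*R) (S(R) = (3 + R)/((2*R)) = (3 + R)*(1/(2*R)) = (3 + R)/(2*R))
r(n) = 5 - 3*n (r(n) = -2*(n*3 - 5)/(-4 + 6) = -2*(3*n - 5)/2 = -2*(-5 + 3*n)/2 = -2*(-5/2 + 3*n/2) = 5 - 3*n)
r(y(S(3), 0))*4 + 1/(-15) = (5 - 3*5)*4 + 1/(-15) = (5 - 15)*4 - 1/15 = -10*4 - 1/15 = -40 - 1/15 = -601/15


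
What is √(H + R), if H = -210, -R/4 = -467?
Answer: √1658 ≈ 40.719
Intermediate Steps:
R = 1868 (R = -4*(-467) = 1868)
√(H + R) = √(-210 + 1868) = √1658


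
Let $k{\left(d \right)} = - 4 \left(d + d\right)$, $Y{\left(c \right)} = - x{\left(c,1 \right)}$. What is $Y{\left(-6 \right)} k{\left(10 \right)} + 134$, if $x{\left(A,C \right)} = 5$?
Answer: $534$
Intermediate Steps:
$Y{\left(c \right)} = -5$ ($Y{\left(c \right)} = \left(-1\right) 5 = -5$)
$k{\left(d \right)} = - 8 d$ ($k{\left(d \right)} = - 4 \cdot 2 d = - 8 d$)
$Y{\left(-6 \right)} k{\left(10 \right)} + 134 = - 5 \left(\left(-8\right) 10\right) + 134 = \left(-5\right) \left(-80\right) + 134 = 400 + 134 = 534$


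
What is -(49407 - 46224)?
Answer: -3183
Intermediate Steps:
-(49407 - 46224) = -1*3183 = -3183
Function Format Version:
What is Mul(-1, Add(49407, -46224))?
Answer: -3183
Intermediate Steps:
Mul(-1, Add(49407, -46224)) = Mul(-1, 3183) = -3183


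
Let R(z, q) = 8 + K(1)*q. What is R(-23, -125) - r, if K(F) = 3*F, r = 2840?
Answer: -3207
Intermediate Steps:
R(z, q) = 8 + 3*q (R(z, q) = 8 + (3*1)*q = 8 + 3*q)
R(-23, -125) - r = (8 + 3*(-125)) - 1*2840 = (8 - 375) - 2840 = -367 - 2840 = -3207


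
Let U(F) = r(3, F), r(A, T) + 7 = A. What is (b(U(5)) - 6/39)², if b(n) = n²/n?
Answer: 2916/169 ≈ 17.254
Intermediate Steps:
r(A, T) = -7 + A
U(F) = -4 (U(F) = -7 + 3 = -4)
b(n) = n
(b(U(5)) - 6/39)² = (-4 - 6/39)² = (-4 - 6*1/39)² = (-4 - 2/13)² = (-54/13)² = 2916/169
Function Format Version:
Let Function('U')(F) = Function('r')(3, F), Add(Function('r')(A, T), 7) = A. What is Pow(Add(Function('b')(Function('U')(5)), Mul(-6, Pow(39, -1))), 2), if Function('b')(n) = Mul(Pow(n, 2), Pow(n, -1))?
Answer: Rational(2916, 169) ≈ 17.254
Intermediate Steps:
Function('r')(A, T) = Add(-7, A)
Function('U')(F) = -4 (Function('U')(F) = Add(-7, 3) = -4)
Function('b')(n) = n
Pow(Add(Function('b')(Function('U')(5)), Mul(-6, Pow(39, -1))), 2) = Pow(Add(-4, Mul(-6, Pow(39, -1))), 2) = Pow(Add(-4, Mul(-6, Rational(1, 39))), 2) = Pow(Add(-4, Rational(-2, 13)), 2) = Pow(Rational(-54, 13), 2) = Rational(2916, 169)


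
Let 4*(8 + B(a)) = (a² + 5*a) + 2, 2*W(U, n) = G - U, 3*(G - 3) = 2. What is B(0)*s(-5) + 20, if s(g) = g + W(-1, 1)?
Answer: 40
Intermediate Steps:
G = 11/3 (G = 3 + (⅓)*2 = 3 + ⅔ = 11/3 ≈ 3.6667)
W(U, n) = 11/6 - U/2 (W(U, n) = (11/3 - U)/2 = 11/6 - U/2)
B(a) = -15/2 + a²/4 + 5*a/4 (B(a) = -8 + ((a² + 5*a) + 2)/4 = -8 + (2 + a² + 5*a)/4 = -8 + (½ + a²/4 + 5*a/4) = -15/2 + a²/4 + 5*a/4)
s(g) = 7/3 + g (s(g) = g + (11/6 - ½*(-1)) = g + (11/6 + ½) = g + 7/3 = 7/3 + g)
B(0)*s(-5) + 20 = (-15/2 + (¼)*0² + (5/4)*0)*(7/3 - 5) + 20 = (-15/2 + (¼)*0 + 0)*(-8/3) + 20 = (-15/2 + 0 + 0)*(-8/3) + 20 = -15/2*(-8/3) + 20 = 20 + 20 = 40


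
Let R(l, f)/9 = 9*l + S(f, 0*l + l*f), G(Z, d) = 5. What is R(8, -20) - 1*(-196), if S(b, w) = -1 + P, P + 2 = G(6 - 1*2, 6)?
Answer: 862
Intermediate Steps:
P = 3 (P = -2 + 5 = 3)
S(b, w) = 2 (S(b, w) = -1 + 3 = 2)
R(l, f) = 18 + 81*l (R(l, f) = 9*(9*l + 2) = 9*(2 + 9*l) = 18 + 81*l)
R(8, -20) - 1*(-196) = (18 + 81*8) - 1*(-196) = (18 + 648) + 196 = 666 + 196 = 862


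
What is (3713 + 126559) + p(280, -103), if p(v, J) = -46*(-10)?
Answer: 130732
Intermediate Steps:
p(v, J) = 460
(3713 + 126559) + p(280, -103) = (3713 + 126559) + 460 = 130272 + 460 = 130732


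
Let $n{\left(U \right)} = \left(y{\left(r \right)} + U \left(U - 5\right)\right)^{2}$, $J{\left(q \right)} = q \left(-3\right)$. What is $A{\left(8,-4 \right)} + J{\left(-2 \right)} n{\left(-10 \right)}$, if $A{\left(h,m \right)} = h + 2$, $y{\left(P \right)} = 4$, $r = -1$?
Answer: $142306$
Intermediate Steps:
$J{\left(q \right)} = - 3 q$
$A{\left(h,m \right)} = 2 + h$
$n{\left(U \right)} = \left(4 + U \left(-5 + U\right)\right)^{2}$ ($n{\left(U \right)} = \left(4 + U \left(U - 5\right)\right)^{2} = \left(4 + U \left(-5 + U\right)\right)^{2}$)
$A{\left(8,-4 \right)} + J{\left(-2 \right)} n{\left(-10 \right)} = \left(2 + 8\right) + \left(-3\right) \left(-2\right) \left(4 + \left(-10\right)^{2} - -50\right)^{2} = 10 + 6 \left(4 + 100 + 50\right)^{2} = 10 + 6 \cdot 154^{2} = 10 + 6 \cdot 23716 = 10 + 142296 = 142306$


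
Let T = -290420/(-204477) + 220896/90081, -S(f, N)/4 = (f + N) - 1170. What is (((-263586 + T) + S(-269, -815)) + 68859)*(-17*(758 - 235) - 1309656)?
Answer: 38549254977232995545/157431561 ≈ 2.4486e+11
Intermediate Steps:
S(f, N) = 4680 - 4*N - 4*f (S(f, N) = -4*((f + N) - 1170) = -4*((N + f) - 1170) = -4*(-1170 + N + f) = 4680 - 4*N - 4*f)
T = 609653636/157431561 (T = -290420*(-1/204477) + 220896*(1/90081) = 22340/15729 + 24544/10009 = 609653636/157431561 ≈ 3.8725)
(((-263586 + T) + S(-269, -815)) + 68859)*(-17*(758 - 235) - 1309656) = (((-263586 + 609653636/157431561) + (4680 - 4*(-815) - 4*(-269))) + 68859)*(-17*(758 - 235) - 1309656) = ((-41496145784110/157431561 + (4680 + 3260 + 1076)) + 68859)*(-17*523 - 1309656) = ((-41496145784110/157431561 + 9016) + 68859)*(-8891 - 1309656) = (-40076742830134/157431561 + 68859)*(-1318547) = -29236162971235/157431561*(-1318547) = 38549254977232995545/157431561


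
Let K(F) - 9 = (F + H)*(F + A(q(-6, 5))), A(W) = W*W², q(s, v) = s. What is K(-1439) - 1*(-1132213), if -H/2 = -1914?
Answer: -2821573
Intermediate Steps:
A(W) = W³
H = 3828 (H = -2*(-1914) = 3828)
K(F) = 9 + (-216 + F)*(3828 + F) (K(F) = 9 + (F + 3828)*(F + (-6)³) = 9 + (3828 + F)*(F - 216) = 9 + (3828 + F)*(-216 + F) = 9 + (-216 + F)*(3828 + F))
K(-1439) - 1*(-1132213) = (-826839 + (-1439)² + 3612*(-1439)) - 1*(-1132213) = (-826839 + 2070721 - 5197668) + 1132213 = -3953786 + 1132213 = -2821573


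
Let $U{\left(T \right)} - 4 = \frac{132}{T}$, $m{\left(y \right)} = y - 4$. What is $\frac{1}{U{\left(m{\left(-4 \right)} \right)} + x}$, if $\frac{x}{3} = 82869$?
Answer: $\frac{2}{497189} \approx 4.0226 \cdot 10^{-6}$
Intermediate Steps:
$x = 248607$ ($x = 3 \cdot 82869 = 248607$)
$m{\left(y \right)} = -4 + y$ ($m{\left(y \right)} = y - 4 = -4 + y$)
$U{\left(T \right)} = 4 + \frac{132}{T}$
$\frac{1}{U{\left(m{\left(-4 \right)} \right)} + x} = \frac{1}{\left(4 + \frac{132}{-4 - 4}\right) + 248607} = \frac{1}{\left(4 + \frac{132}{-8}\right) + 248607} = \frac{1}{\left(4 + 132 \left(- \frac{1}{8}\right)\right) + 248607} = \frac{1}{\left(4 - \frac{33}{2}\right) + 248607} = \frac{1}{- \frac{25}{2} + 248607} = \frac{1}{\frac{497189}{2}} = \frac{2}{497189}$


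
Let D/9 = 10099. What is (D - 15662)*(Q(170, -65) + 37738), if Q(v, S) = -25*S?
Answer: 2961239127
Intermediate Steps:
D = 90891 (D = 9*10099 = 90891)
(D - 15662)*(Q(170, -65) + 37738) = (90891 - 15662)*(-25*(-65) + 37738) = 75229*(1625 + 37738) = 75229*39363 = 2961239127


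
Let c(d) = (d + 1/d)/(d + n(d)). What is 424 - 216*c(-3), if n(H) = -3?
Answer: 304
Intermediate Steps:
c(d) = (d + 1/d)/(-3 + d) (c(d) = (d + 1/d)/(d - 3) = (d + 1/d)/(-3 + d))
424 - 216*c(-3) = 424 - 216*(1 + (-3)²)/((-3)*(-3 - 3)) = 424 - (-72)*(1 + 9)/(-6) = 424 - (-72)*(-1)*10/6 = 424 - 216*5/9 = 424 - 120 = 304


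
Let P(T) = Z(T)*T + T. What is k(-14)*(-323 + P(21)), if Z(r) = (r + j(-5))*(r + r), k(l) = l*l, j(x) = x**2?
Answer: 7892920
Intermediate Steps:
k(l) = l**2
Z(r) = 2*r*(25 + r) (Z(r) = (r + (-5)**2)*(r + r) = (r + 25)*(2*r) = (25 + r)*(2*r) = 2*r*(25 + r))
P(T) = T + 2*T**2*(25 + T) (P(T) = (2*T*(25 + T))*T + T = 2*T**2*(25 + T) + T = T + 2*T**2*(25 + T))
k(-14)*(-323 + P(21)) = (-14)**2*(-323 + 21*(1 + 2*21*(25 + 21))) = 196*(-323 + 21*(1 + 2*21*46)) = 196*(-323 + 21*(1 + 1932)) = 196*(-323 + 21*1933) = 196*(-323 + 40593) = 196*40270 = 7892920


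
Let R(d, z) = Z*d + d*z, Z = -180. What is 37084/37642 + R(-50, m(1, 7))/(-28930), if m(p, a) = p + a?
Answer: 3405086/4949923 ≈ 0.68791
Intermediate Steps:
m(p, a) = a + p
R(d, z) = -180*d + d*z
37084/37642 + R(-50, m(1, 7))/(-28930) = 37084/37642 - 50*(-180 + (7 + 1))/(-28930) = 37084*(1/37642) - 50*(-180 + 8)*(-1/28930) = 18542/18821 - 50*(-172)*(-1/28930) = 18542/18821 + 8600*(-1/28930) = 18542/18821 - 860/2893 = 3405086/4949923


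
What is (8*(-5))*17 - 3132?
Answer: -3812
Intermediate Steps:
(8*(-5))*17 - 3132 = -40*17 - 3132 = -680 - 3132 = -3812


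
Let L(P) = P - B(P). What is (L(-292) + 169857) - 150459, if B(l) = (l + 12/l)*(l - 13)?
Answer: -5107557/73 ≈ -69967.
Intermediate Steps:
B(l) = (-13 + l)*(l + 12/l) (B(l) = (l + 12/l)*(-13 + l) = (-13 + l)*(l + 12/l))
L(P) = -12 - P**2 + 14*P + 156/P (L(P) = P - (12 + P**2 - 156/P - 13*P) = P + (-12 - P**2 + 13*P + 156/P) = -12 - P**2 + 14*P + 156/P)
(L(-292) + 169857) - 150459 = ((-12 - 1*(-292)**2 + 14*(-292) + 156/(-292)) + 169857) - 150459 = ((-12 - 1*85264 - 4088 + 156*(-1/292)) + 169857) - 150459 = ((-12 - 85264 - 4088 - 39/73) + 169857) - 150459 = (-6523611/73 + 169857) - 150459 = 5875950/73 - 150459 = -5107557/73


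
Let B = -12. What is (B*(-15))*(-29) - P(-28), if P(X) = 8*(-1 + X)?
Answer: -4988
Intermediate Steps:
P(X) = -8 + 8*X
(B*(-15))*(-29) - P(-28) = -12*(-15)*(-29) - (-8 + 8*(-28)) = 180*(-29) - (-8 - 224) = -5220 - 1*(-232) = -5220 + 232 = -4988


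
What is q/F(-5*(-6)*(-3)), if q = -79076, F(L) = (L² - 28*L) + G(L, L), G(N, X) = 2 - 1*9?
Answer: -79076/10613 ≈ -7.4509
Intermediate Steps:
G(N, X) = -7 (G(N, X) = 2 - 9 = -7)
F(L) = -7 + L² - 28*L (F(L) = (L² - 28*L) - 7 = -7 + L² - 28*L)
q/F(-5*(-6)*(-3)) = -79076/(-7 + (-5*(-6)*(-3))² - 28*(-5*(-6))*(-3)) = -79076/(-7 + (30*(-3))² - 840*(-3)) = -79076/(-7 + (-90)² - 28*(-90)) = -79076/(-7 + 8100 + 2520) = -79076/10613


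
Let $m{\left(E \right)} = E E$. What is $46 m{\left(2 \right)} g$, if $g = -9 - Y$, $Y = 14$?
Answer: $-4232$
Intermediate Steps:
$m{\left(E \right)} = E^{2}$
$g = -23$ ($g = -9 - 14 = -23$)
$46 m{\left(2 \right)} g = 46 \cdot 2^{2} \left(-23\right) = 46 \cdot 4 \left(-23\right) = 184 \left(-23\right) = -4232$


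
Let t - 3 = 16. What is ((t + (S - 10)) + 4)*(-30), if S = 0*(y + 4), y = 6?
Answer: -390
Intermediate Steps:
t = 19 (t = 3 + 16 = 19)
S = 0 (S = 0*(6 + 4) = 0*10 = 0)
((t + (S - 10)) + 4)*(-30) = ((19 + (0 - 10)) + 4)*(-30) = ((19 - 10) + 4)*(-30) = (9 + 4)*(-30) = 13*(-30) = -390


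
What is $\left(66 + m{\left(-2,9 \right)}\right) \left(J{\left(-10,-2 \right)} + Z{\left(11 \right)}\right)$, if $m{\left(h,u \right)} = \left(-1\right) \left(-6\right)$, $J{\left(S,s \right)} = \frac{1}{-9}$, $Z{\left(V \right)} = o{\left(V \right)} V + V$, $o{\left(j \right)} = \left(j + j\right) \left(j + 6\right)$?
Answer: $296992$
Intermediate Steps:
$o{\left(j \right)} = 2 j \left(6 + j\right)$
$Z{\left(V \right)} = V + 2 V^{2} \left(6 + V\right)$ ($Z{\left(V \right)} = 2 V \left(6 + V\right) V + V = 2 V^{2} \left(6 + V\right) + V = V + 2 V^{2} \left(6 + V\right)$)
$J{\left(S,s \right)} = - \frac{1}{9}$
$m{\left(h,u \right)} = 6$
$\left(66 + m{\left(-2,9 \right)}\right) \left(J{\left(-10,-2 \right)} + Z{\left(11 \right)}\right) = \left(66 + 6\right) \left(- \frac{1}{9} + 11 \left(1 + 2 \cdot 11 \left(6 + 11\right)\right)\right) = 72 \left(- \frac{1}{9} + 11 \left(1 + 2 \cdot 11 \cdot 17\right)\right) = 72 \left(- \frac{1}{9} + 11 \left(1 + 374\right)\right) = 72 \left(- \frac{1}{9} + 11 \cdot 375\right) = 72 \left(- \frac{1}{9} + 4125\right) = 72 \cdot \frac{37124}{9} = 296992$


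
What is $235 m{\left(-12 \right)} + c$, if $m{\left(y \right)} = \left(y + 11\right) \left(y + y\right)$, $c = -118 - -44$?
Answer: $5566$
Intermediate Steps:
$c = -74$ ($c = -118 + 44 = -74$)
$m{\left(y \right)} = 2 y \left(11 + y\right)$ ($m{\left(y \right)} = \left(11 + y\right) 2 y = 2 y \left(11 + y\right)$)
$235 m{\left(-12 \right)} + c = 235 \cdot 2 \left(-12\right) \left(11 - 12\right) - 74 = 235 \cdot 2 \left(-12\right) \left(-1\right) - 74 = 235 \cdot 24 - 74 = 5640 - 74 = 5566$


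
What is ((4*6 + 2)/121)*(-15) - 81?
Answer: -10191/121 ≈ -84.223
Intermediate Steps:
((4*6 + 2)/121)*(-15) - 81 = ((24 + 2)*(1/121))*(-15) - 81 = (26*(1/121))*(-15) - 81 = (26/121)*(-15) - 81 = -390/121 - 81 = -10191/121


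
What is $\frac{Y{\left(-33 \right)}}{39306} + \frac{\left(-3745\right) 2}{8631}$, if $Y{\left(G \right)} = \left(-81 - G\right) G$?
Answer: $- \frac{6684058}{8077383} \approx -0.8275$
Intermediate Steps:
$Y{\left(G \right)} = G \left(-81 - G\right)$
$\frac{Y{\left(-33 \right)}}{39306} + \frac{\left(-3745\right) 2}{8631} = \frac{\left(-1\right) \left(-33\right) \left(81 - 33\right)}{39306} + \frac{\left(-3745\right) 2}{8631} = \left(-1\right) \left(-33\right) 48 \cdot \frac{1}{39306} - \frac{1070}{1233} = 1584 \cdot \frac{1}{39306} - \frac{1070}{1233} = \frac{264}{6551} - \frac{1070}{1233} = - \frac{6684058}{8077383}$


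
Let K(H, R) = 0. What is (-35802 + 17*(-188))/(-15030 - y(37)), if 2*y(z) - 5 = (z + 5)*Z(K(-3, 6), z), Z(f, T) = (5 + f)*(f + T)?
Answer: 77996/37835 ≈ 2.0615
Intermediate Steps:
Z(f, T) = (5 + f)*(T + f)
y(z) = 5/2 + 5*z*(5 + z)/2 (y(z) = 5/2 + ((z + 5)*(0**2 + 5*z + 5*0 + z*0))/2 = 5/2 + ((5 + z)*(0 + 5*z + 0 + 0))/2 = 5/2 + ((5 + z)*(5*z))/2 = 5/2 + (5*z*(5 + z))/2 = 5/2 + 5*z*(5 + z)/2)
(-35802 + 17*(-188))/(-15030 - y(37)) = (-35802 + 17*(-188))/(-15030 - (5/2 + (5/2)*37**2 + (25/2)*37)) = (-35802 - 3196)/(-15030 - (5/2 + (5/2)*1369 + 925/2)) = -38998/(-15030 - (5/2 + 6845/2 + 925/2)) = -38998/(-15030 - 1*7775/2) = -38998/(-15030 - 7775/2) = -38998/(-37835/2) = -38998*(-2/37835) = 77996/37835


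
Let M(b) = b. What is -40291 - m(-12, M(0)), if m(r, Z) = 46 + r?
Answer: -40325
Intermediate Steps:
-40291 - m(-12, M(0)) = -40291 - (46 - 12) = -40291 - 1*34 = -40291 - 34 = -40325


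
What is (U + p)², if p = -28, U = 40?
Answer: 144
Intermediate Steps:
(U + p)² = (40 - 28)² = 12² = 144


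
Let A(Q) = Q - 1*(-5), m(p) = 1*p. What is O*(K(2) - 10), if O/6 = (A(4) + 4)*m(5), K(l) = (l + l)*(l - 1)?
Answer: -2340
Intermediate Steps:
m(p) = p
A(Q) = 5 + Q (A(Q) = Q + 5 = 5 + Q)
K(l) = 2*l*(-1 + l) (K(l) = (2*l)*(-1 + l) = 2*l*(-1 + l))
O = 390 (O = 6*(((5 + 4) + 4)*5) = 6*((9 + 4)*5) = 6*(13*5) = 6*65 = 390)
O*(K(2) - 10) = 390*(2*2*(-1 + 2) - 10) = 390*(2*2*1 - 10) = 390*(4 - 10) = 390*(-6) = -2340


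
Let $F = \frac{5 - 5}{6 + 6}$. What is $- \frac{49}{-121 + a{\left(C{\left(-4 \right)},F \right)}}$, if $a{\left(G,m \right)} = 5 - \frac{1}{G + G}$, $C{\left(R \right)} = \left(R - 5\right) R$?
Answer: $\frac{3528}{8353} \approx 0.42236$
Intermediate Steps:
$C{\left(R \right)} = R \left(-5 + R\right)$ ($C{\left(R \right)} = \left(-5 + R\right) R = R \left(-5 + R\right)$)
$F = 0$ ($F = \frac{0}{12} = 0 \cdot \frac{1}{12} = 0$)
$a{\left(G,m \right)} = 5 - \frac{1}{2 G}$
$- \frac{49}{-121 + a{\left(C{\left(-4 \right)},F \right)}} = - \frac{49}{-121 + \left(5 - \frac{1}{2 \left(- 4 \left(-5 - 4\right)\right)}\right)} = - \frac{49}{-121 + \left(5 - \frac{1}{2 \left(\left(-4\right) \left(-9\right)\right)}\right)} = - \frac{49}{-121 + \left(5 - \frac{1}{2 \cdot 36}\right)} = - \frac{49}{-121 + \left(5 - \frac{1}{72}\right)} = - \frac{49}{-121 + \frac{359}{72}} = - \frac{49}{- \frac{8353}{72}} = \left(-49\right) \left(- \frac{72}{8353}\right) = \frac{3528}{8353}$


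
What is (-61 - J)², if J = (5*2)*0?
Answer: 3721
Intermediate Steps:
J = 0 (J = 10*0 = 0)
(-61 - J)² = (-61 - 1*0)² = (-61 + 0)² = (-61)² = 3721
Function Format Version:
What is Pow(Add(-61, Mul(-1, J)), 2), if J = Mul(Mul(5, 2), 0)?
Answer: 3721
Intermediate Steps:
J = 0 (J = Mul(10, 0) = 0)
Pow(Add(-61, Mul(-1, J)), 2) = Pow(Add(-61, Mul(-1, 0)), 2) = Pow(Add(-61, 0), 2) = Pow(-61, 2) = 3721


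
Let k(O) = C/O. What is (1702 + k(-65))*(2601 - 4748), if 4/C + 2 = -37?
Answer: -9263390378/2535 ≈ -3.6542e+6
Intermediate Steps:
C = -4/39 (C = 4/(-2 - 37) = 4/(-39) = 4*(-1/39) = -4/39 ≈ -0.10256)
k(O) = -4/(39*O)
(1702 + k(-65))*(2601 - 4748) = (1702 - 4/39/(-65))*(2601 - 4748) = (1702 - 4/39*(-1/65))*(-2147) = (1702 + 4/2535)*(-2147) = (4314574/2535)*(-2147) = -9263390378/2535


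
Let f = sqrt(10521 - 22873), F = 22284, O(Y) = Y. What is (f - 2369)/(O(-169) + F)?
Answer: -2369/22115 + 8*I*sqrt(193)/22115 ≈ -0.10712 + 0.0050255*I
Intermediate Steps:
f = 8*I*sqrt(193) (f = sqrt(-12352) = 8*I*sqrt(193) ≈ 111.14*I)
(f - 2369)/(O(-169) + F) = (8*I*sqrt(193) - 2369)/(-169 + 22284) = (-2369 + 8*I*sqrt(193))/22115 = (-2369 + 8*I*sqrt(193))*(1/22115) = -2369/22115 + 8*I*sqrt(193)/22115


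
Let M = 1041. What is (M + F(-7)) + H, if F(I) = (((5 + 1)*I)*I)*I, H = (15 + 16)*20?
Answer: -397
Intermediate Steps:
H = 620 (H = 31*20 = 620)
F(I) = 6*I³ (F(I) = ((6*I)*I)*I = (6*I²)*I = 6*I³)
(M + F(-7)) + H = (1041 + 6*(-7)³) + 620 = (1041 + 6*(-343)) + 620 = (1041 - 2058) + 620 = -1017 + 620 = -397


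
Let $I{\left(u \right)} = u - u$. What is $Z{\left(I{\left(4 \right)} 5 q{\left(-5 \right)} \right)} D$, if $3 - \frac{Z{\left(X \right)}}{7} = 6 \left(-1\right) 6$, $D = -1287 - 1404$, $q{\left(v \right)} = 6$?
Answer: $-734643$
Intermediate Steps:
$I{\left(u \right)} = 0$
$D = -2691$
$Z{\left(X \right)} = 273$ ($Z{\left(X \right)} = 21 - 7 \cdot 6 \left(-1\right) 6 = 21 - 7 \left(\left(-6\right) 6\right) = 21 - -252 = 21 + 252 = 273$)
$Z{\left(I{\left(4 \right)} 5 q{\left(-5 \right)} \right)} D = 273 \left(-2691\right) = -734643$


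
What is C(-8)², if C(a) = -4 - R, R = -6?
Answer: 4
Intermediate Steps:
C(a) = 2 (C(a) = -4 - 1*(-6) = -4 + 6 = 2)
C(-8)² = 2² = 4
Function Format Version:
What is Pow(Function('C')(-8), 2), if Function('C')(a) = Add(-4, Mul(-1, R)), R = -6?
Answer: 4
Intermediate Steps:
Function('C')(a) = 2 (Function('C')(a) = Add(-4, Mul(-1, -6)) = Add(-4, 6) = 2)
Pow(Function('C')(-8), 2) = Pow(2, 2) = 4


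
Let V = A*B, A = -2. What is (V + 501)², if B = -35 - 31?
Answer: 400689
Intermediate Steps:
B = -66
V = 132 (V = -2*(-66) = 132)
(V + 501)² = (132 + 501)² = 633² = 400689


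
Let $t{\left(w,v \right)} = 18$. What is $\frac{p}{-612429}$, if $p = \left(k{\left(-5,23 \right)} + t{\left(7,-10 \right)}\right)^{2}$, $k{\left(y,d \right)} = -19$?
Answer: $- \frac{1}{612429} \approx -1.6328 \cdot 10^{-6}$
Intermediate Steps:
$p = 1$ ($p = \left(-19 + 18\right)^{2} = \left(-1\right)^{2} = 1$)
$\frac{p}{-612429} = 1 \frac{1}{-612429} = 1 \left(- \frac{1}{612429}\right) = - \frac{1}{612429}$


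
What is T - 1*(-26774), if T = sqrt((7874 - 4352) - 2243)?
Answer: 26774 + sqrt(1279) ≈ 26810.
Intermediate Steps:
T = sqrt(1279) (T = sqrt(3522 - 2243) = sqrt(1279) ≈ 35.763)
T - 1*(-26774) = sqrt(1279) - 1*(-26774) = sqrt(1279) + 26774 = 26774 + sqrt(1279)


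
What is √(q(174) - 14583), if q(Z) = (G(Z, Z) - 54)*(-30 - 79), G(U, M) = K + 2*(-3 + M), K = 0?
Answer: 5*I*√1839 ≈ 214.42*I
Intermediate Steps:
G(U, M) = -6 + 2*M (G(U, M) = 0 + 2*(-3 + M) = 0 + (-6 + 2*M) = -6 + 2*M)
q(Z) = 6540 - 218*Z (q(Z) = ((-6 + 2*Z) - 54)*(-30 - 79) = (-60 + 2*Z)*(-109) = 6540 - 218*Z)
√(q(174) - 14583) = √((6540 - 218*174) - 14583) = √((6540 - 37932) - 14583) = √(-31392 - 14583) = √(-45975) = 5*I*√1839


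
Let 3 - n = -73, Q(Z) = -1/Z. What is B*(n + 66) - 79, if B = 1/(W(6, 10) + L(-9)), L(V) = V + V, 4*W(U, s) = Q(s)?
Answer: -62639/721 ≈ -86.878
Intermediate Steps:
n = 76 (n = 3 - 1*(-73) = 3 + 73 = 76)
W(U, s) = -1/(4*s) (W(U, s) = (-1/s)/4 = -1/(4*s))
L(V) = 2*V
B = -40/721 (B = 1/(-1/4/10 + 2*(-9)) = 1/(-1/4*1/10 - 18) = 1/(-1/40 - 18) = 1/(-721/40) = -40/721 ≈ -0.055479)
B*(n + 66) - 79 = -40*(76 + 66)/721 - 79 = -40/721*142 - 79 = -5680/721 - 79 = -62639/721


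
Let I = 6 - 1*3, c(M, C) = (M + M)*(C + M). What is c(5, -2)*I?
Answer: 90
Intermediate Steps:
c(M, C) = 2*M*(C + M) (c(M, C) = (2*M)*(C + M) = 2*M*(C + M))
I = 3 (I = 6 - 3 = 3)
c(5, -2)*I = (2*5*(-2 + 5))*3 = (2*5*3)*3 = 30*3 = 90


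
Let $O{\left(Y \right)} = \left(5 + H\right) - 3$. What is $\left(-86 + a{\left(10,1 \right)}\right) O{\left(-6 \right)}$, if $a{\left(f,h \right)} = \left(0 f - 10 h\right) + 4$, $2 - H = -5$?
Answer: $-828$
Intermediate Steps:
$H = 7$ ($H = 2 - -5 = 2 + 5 = 7$)
$a{\left(f,h \right)} = 4 - 10 h$ ($a{\left(f,h \right)} = \left(0 - 10 h\right) + 4 = - 10 h + 4 = 4 - 10 h$)
$O{\left(Y \right)} = 9$ ($O{\left(Y \right)} = \left(5 + 7\right) - 3 = 12 - 3 = 9$)
$\left(-86 + a{\left(10,1 \right)}\right) O{\left(-6 \right)} = \left(-86 + \left(4 - 10\right)\right) 9 = \left(-86 - 6\right) 9 = \left(-92\right) 9 = -828$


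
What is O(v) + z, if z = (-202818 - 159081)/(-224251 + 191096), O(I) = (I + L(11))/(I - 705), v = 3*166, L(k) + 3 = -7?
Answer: 58733453/6863085 ≈ 8.5579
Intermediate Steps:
L(k) = -10 (L(k) = -3 - 7 = -10)
v = 498
O(I) = (-10 + I)/(-705 + I) (O(I) = (I - 10)/(I - 705) = (-10 + I)/(-705 + I))
z = 361899/33155 (z = -361899/(-33155) = -361899*(-1/33155) = 361899/33155 ≈ 10.915)
O(v) + z = (-10 + 498)/(-705 + 498) + 361899/33155 = 488/(-207) + 361899/33155 = -1/207*488 + 361899/33155 = -488/207 + 361899/33155 = 58733453/6863085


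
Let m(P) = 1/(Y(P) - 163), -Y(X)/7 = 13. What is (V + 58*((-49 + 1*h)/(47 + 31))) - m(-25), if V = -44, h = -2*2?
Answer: -826223/9906 ≈ -83.406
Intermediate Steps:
Y(X) = -91 (Y(X) = -7*13 = -91)
h = -4
m(P) = -1/254 (m(P) = 1/(-91 - 163) = 1/(-254) = -1/254)
(V + 58*((-49 + 1*h)/(47 + 31))) - m(-25) = (-44 + 58*((-49 + 1*(-4))/(47 + 31))) - 1*(-1/254) = (-44 + 58*((-49 - 4)/78)) + 1/254 = (-44 + 58*(-53*1/78)) + 1/254 = (-44 + 58*(-53/78)) + 1/254 = (-44 - 1537/39) + 1/254 = -3253/39 + 1/254 = -826223/9906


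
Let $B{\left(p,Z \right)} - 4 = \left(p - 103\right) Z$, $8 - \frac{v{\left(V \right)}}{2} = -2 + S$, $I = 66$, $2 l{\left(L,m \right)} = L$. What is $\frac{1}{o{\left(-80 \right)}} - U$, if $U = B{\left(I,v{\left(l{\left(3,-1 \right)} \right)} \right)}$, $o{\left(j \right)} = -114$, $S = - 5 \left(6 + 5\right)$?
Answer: $\frac{547883}{114} \approx 4806.0$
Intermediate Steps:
$S = -55$ ($S = \left(-5\right) 11 = -55$)
$l{\left(L,m \right)} = \frac{L}{2}$
$v{\left(V \right)} = 130$ ($v{\left(V \right)} = 16 - 2 \left(-2 - 55\right) = 16 - -114 = 16 + 114 = 130$)
$B{\left(p,Z \right)} = 4 + Z \left(-103 + p\right)$ ($B{\left(p,Z \right)} = 4 + \left(p - 103\right) Z = 4 + \left(-103 + p\right) Z = 4 + Z \left(-103 + p\right)$)
$U = -4806$ ($U = 4 - 13390 + 130 \cdot 66 = 4 - 13390 + 8580 = -4806$)
$\frac{1}{o{\left(-80 \right)}} - U = \frac{1}{-114} - -4806 = - \frac{1}{114} + 4806 = \frac{547883}{114}$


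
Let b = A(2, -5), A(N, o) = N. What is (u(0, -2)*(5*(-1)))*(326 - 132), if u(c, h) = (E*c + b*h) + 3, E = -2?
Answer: 970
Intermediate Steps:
b = 2
u(c, h) = 3 - 2*c + 2*h (u(c, h) = (-2*c + 2*h) + 3 = 3 - 2*c + 2*h)
(u(0, -2)*(5*(-1)))*(326 - 132) = ((3 - 2*0 + 2*(-2))*(5*(-1)))*(326 - 132) = ((3 + 0 - 4)*(-5))*194 = -1*(-5)*194 = 5*194 = 970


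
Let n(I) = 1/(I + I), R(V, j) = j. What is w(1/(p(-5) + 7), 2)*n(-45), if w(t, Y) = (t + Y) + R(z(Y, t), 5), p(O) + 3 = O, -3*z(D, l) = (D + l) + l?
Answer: -1/15 ≈ -0.066667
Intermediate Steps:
z(D, l) = -2*l/3 - D/3 (z(D, l) = -((D + l) + l)/3 = -(D + 2*l)/3 = -2*l/3 - D/3)
p(O) = -3 + O
n(I) = 1/(2*I)
w(t, Y) = 5 + Y + t (w(t, Y) = (t + Y) + 5 = (Y + t) + 5 = 5 + Y + t)
w(1/(p(-5) + 7), 2)*n(-45) = (5 + 2 + 1/((-3 - 5) + 7))*((1/2)/(-45)) = (5 + 2 + 1/(-8 + 7))*((1/2)*(-1/45)) = (5 + 2 + 1/(-1))*(-1/90) = (5 + 2 - 1)*(-1/90) = 6*(-1/90) = -1/15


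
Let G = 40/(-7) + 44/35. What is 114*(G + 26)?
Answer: 85956/35 ≈ 2455.9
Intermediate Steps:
G = -156/35 (G = 40*(-⅐) + 44*(1/35) = -40/7 + 44/35 = -156/35 ≈ -4.4571)
114*(G + 26) = 114*(-156/35 + 26) = 114*(754/35) = 85956/35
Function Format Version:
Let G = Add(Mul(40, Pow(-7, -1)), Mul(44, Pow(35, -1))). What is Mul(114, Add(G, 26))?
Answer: Rational(85956, 35) ≈ 2455.9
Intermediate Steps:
G = Rational(-156, 35) (G = Add(Mul(40, Rational(-1, 7)), Mul(44, Rational(1, 35))) = Add(Rational(-40, 7), Rational(44, 35)) = Rational(-156, 35) ≈ -4.4571)
Mul(114, Add(G, 26)) = Mul(114, Add(Rational(-156, 35), 26)) = Mul(114, Rational(754, 35)) = Rational(85956, 35)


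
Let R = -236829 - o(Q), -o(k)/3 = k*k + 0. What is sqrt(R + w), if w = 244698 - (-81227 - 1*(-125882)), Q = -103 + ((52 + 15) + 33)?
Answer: I*sqrt(36759) ≈ 191.73*I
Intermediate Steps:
Q = -3 (Q = -103 + (67 + 33) = -103 + 100 = -3)
o(k) = -3*k**2 (o(k) = -3*(k*k + 0) = -3*(k**2 + 0) = -3*k**2)
R = -236802 (R = -236829 - (-3)*(-3)**2 = -236829 - (-3)*9 = -236829 - 1*(-27) = -236829 + 27 = -236802)
w = 200043 (w = 244698 - (-81227 + 125882) = 244698 - 1*44655 = 244698 - 44655 = 200043)
sqrt(R + w) = sqrt(-236802 + 200043) = sqrt(-36759) = I*sqrt(36759)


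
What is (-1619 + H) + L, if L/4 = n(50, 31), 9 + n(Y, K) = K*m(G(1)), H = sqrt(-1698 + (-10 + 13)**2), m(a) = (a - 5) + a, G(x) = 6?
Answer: -787 + I*sqrt(1689) ≈ -787.0 + 41.097*I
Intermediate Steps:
m(a) = -5 + 2*a (m(a) = (-5 + a) + a = -5 + 2*a)
H = I*sqrt(1689) (H = sqrt(-1698 + 3**2) = sqrt(-1698 + 9) = sqrt(-1689) = I*sqrt(1689) ≈ 41.097*I)
n(Y, K) = -9 + 7*K (n(Y, K) = -9 + K*(-5 + 2*6) = -9 + K*(-5 + 12) = -9 + K*7 = -9 + 7*K)
L = 832 (L = 4*(-9 + 7*31) = 4*(-9 + 217) = 4*208 = 832)
(-1619 + H) + L = (-1619 + I*sqrt(1689)) + 832 = -787 + I*sqrt(1689)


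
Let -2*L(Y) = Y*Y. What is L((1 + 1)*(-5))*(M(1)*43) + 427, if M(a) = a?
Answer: -1723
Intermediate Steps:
L(Y) = -Y²/2 (L(Y) = -Y*Y/2 = -Y²/2)
L((1 + 1)*(-5))*(M(1)*43) + 427 = (-25*(1 + 1)²/2)*(1*43) + 427 = -(2*(-5))²/2*43 + 427 = -½*(-10)²*43 + 427 = -½*100*43 + 427 = -50*43 + 427 = -2150 + 427 = -1723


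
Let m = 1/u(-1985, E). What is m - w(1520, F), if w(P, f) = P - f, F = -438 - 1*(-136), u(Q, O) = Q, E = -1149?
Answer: -3616671/1985 ≈ -1822.0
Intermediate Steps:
F = -302 (F = -438 + 136 = -302)
m = -1/1985 (m = 1/(-1985) = -1/1985 ≈ -0.00050378)
m - w(1520, F) = -1/1985 - (1520 - 1*(-302)) = -1/1985 - (1520 + 302) = -1/1985 - 1*1822 = -1/1985 - 1822 = -3616671/1985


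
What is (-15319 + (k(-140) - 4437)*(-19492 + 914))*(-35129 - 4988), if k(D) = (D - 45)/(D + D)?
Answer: -13223043360373/4 ≈ -3.3058e+12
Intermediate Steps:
k(D) = (-45 + D)/(2*D) (k(D) = (-45 + D)/((2*D)) = (-45 + D)*(1/(2*D)) = (-45 + D)/(2*D))
(-15319 + (k(-140) - 4437)*(-19492 + 914))*(-35129 - 4988) = (-15319 + ((½)*(-45 - 140)/(-140) - 4437)*(-19492 + 914))*(-35129 - 4988) = (-15319 + ((½)*(-1/140)*(-185) - 4437)*(-18578))*(-40117) = (-15319 + (37/56 - 4437)*(-18578))*(-40117) = (-15319 - 248435/56*(-18578))*(-40117) = (-15319 + 329673245/4)*(-40117) = (329611969/4)*(-40117) = -13223043360373/4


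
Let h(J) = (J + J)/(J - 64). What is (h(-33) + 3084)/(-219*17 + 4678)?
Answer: 299214/92635 ≈ 3.2300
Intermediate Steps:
h(J) = 2*J/(-64 + J) (h(J) = (2*J)/(-64 + J) = 2*J/(-64 + J))
(h(-33) + 3084)/(-219*17 + 4678) = (2*(-33)/(-64 - 33) + 3084)/(-219*17 + 4678) = (2*(-33)/(-97) + 3084)/(-3723 + 4678) = (2*(-33)*(-1/97) + 3084)/955 = (66/97 + 3084)*(1/955) = (299214/97)*(1/955) = 299214/92635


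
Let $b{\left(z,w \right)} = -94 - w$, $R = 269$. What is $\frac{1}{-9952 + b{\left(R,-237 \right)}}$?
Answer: $- \frac{1}{9809} \approx -0.00010195$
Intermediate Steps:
$\frac{1}{-9952 + b{\left(R,-237 \right)}} = \frac{1}{-9952 - -143} = \frac{1}{-9952 + \left(-94 + 237\right)} = \frac{1}{-9952 + 143} = \frac{1}{-9809} = - \frac{1}{9809}$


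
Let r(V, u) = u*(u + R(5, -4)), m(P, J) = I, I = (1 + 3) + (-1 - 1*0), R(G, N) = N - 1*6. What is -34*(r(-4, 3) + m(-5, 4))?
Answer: 612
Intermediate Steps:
R(G, N) = -6 + N (R(G, N) = N - 6 = -6 + N)
I = 3 (I = 4 + (-1 + 0) = 4 - 1 = 3)
m(P, J) = 3
r(V, u) = u*(-10 + u) (r(V, u) = u*(u + (-6 - 4)) = u*(u - 10) = u*(-10 + u))
-34*(r(-4, 3) + m(-5, 4)) = -34*(3*(-10 + 3) + 3) = -34*(3*(-7) + 3) = -34*(-21 + 3) = -34*(-18) = 612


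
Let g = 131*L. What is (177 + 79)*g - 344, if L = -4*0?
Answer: -344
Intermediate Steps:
L = 0
g = 0 (g = 131*0 = 0)
(177 + 79)*g - 344 = (177 + 79)*0 - 344 = 256*0 - 344 = 0 - 344 = -344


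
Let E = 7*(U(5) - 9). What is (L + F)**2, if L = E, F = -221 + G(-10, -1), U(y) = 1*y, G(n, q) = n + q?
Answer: 67600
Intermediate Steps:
U(y) = y
E = -28 (E = 7*(5 - 9) = 7*(-4) = -28)
F = -232 (F = -221 + (-10 - 1) = -221 - 11 = -232)
L = -28
(L + F)**2 = (-28 - 232)**2 = (-260)**2 = 67600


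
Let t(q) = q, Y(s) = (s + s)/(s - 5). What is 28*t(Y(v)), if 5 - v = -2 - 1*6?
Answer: 91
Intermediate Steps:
v = 13 (v = 5 - (-2 - 1*6) = 5 - (-2 - 6) = 5 - 1*(-8) = 5 + 8 = 13)
Y(s) = 2*s/(-5 + s) (Y(s) = (2*s)/(-5 + s) = 2*s/(-5 + s))
28*t(Y(v)) = 28*(2*13/(-5 + 13)) = 28*(2*13/8) = 28*(2*13*(⅛)) = 28*(13/4) = 91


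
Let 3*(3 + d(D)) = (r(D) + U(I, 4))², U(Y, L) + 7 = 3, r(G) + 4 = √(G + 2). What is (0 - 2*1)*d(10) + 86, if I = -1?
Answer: 124/3 + 64*√3/3 ≈ 78.284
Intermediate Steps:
r(G) = -4 + √(2 + G) (r(G) = -4 + √(G + 2) = -4 + √(2 + G))
U(Y, L) = -4 (U(Y, L) = -7 + 3 = -4)
d(D) = -3 + (-8 + √(2 + D))²/3 (d(D) = -3 + ((-4 + √(2 + D)) - 4)²/3 = -3 + (-8 + √(2 + D))²/3)
(0 - 2*1)*d(10) + 86 = (0 - 2*1)*(-3 + (-8 + √(2 + 10))²/3) + 86 = (0 - 2)*(-3 + (-8 + √12)²/3) + 86 = -2*(-3 + (-8 + 2*√3)²/3) + 86 = (6 - 2*(-8 + 2*√3)²/3) + 86 = 92 - 2*(-8 + 2*√3)²/3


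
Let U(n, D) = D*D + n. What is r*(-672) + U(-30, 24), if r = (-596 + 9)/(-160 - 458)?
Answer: -9506/103 ≈ -92.291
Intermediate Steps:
U(n, D) = n + D² (U(n, D) = D² + n = n + D²)
r = 587/618 (r = -587/(-618) = -587*(-1/618) = 587/618 ≈ 0.94984)
r*(-672) + U(-30, 24) = (587/618)*(-672) + (-30 + 24²) = -65744/103 + (-30 + 576) = -65744/103 + 546 = -9506/103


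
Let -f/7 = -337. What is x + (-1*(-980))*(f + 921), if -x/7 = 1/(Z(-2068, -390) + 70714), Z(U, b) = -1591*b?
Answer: 2221806137593/691204 ≈ 3.2144e+6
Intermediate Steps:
f = 2359 (f = -7*(-337) = 2359)
x = -7/691204 (x = -7/(-1591*(-390) + 70714) = -7/(620490 + 70714) = -7/691204 ≈ -1.0127e-5)
x + (-1*(-980))*(f + 921) = -7/691204 + (-1*(-980))*(2359 + 921) = -7/691204 + 980*3280 = -7/691204 + 3214400 = 2221806137593/691204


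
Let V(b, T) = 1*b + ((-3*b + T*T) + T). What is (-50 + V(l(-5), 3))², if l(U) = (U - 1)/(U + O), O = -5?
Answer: 38416/25 ≈ 1536.6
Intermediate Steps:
l(U) = (-1 + U)/(-5 + U) (l(U) = (U - 1)/(U - 5) = (-1 + U)/(-5 + U))
V(b, T) = T + T² - 2*b (V(b, T) = b + ((-3*b + T²) + T) = b + ((T² - 3*b) + T) = b + (T + T² - 3*b) = T + T² - 2*b)
(-50 + V(l(-5), 3))² = (-50 + (3 + 3² - 2*(-1 - 5)/(-5 - 5)))² = (-50 + (3 + 9 - 2*(-6)/(-10)))² = (-50 + (3 + 9 - (-1)*(-6)/5))² = (-50 + (3 + 9 - 2*⅗))² = (-50 + (3 + 9 - 6/5))² = (-50 + 54/5)² = (-196/5)² = 38416/25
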